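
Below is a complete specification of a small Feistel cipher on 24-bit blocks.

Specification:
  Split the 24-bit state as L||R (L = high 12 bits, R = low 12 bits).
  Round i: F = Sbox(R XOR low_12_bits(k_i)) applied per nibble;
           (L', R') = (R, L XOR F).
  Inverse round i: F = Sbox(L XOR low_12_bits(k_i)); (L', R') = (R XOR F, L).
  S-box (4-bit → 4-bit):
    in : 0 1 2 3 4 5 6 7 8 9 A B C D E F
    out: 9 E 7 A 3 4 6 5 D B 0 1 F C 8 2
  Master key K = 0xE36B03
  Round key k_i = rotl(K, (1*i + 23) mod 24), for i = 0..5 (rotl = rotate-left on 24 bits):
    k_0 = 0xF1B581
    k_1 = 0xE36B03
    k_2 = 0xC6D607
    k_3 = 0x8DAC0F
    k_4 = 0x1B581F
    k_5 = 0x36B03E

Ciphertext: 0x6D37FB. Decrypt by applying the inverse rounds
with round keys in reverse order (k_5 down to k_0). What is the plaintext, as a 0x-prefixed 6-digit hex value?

0x0A93AD

s_0 = ciphertext = 0x6D37FB
s_1 = InvRound(s_0, k_5) = 0x1776D3
s_2 = InvRound(s_1, k_4) = 0xDBE177
s_3 = InvRound(s_2, k_3) = 0xF69DBE
s_4 = InvRound(s_3, k_2) = 0x6D6F69
s_5 = InvRound(s_4, k_1) = 0x3AD6D6
s_6 = InvRound(s_5, k_0) = 0x0A93AD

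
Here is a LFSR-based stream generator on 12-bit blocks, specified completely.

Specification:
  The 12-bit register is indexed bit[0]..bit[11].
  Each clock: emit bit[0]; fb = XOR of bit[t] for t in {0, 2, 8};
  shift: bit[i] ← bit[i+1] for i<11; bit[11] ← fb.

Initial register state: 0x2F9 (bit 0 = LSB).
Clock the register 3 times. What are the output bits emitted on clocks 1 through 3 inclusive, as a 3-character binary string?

reg_0 = 0x2F9
clock 1: out=1, reg = 0x97C
clock 2: out=0, reg = 0x4BE
clock 3: out=0, reg = 0xA5F

100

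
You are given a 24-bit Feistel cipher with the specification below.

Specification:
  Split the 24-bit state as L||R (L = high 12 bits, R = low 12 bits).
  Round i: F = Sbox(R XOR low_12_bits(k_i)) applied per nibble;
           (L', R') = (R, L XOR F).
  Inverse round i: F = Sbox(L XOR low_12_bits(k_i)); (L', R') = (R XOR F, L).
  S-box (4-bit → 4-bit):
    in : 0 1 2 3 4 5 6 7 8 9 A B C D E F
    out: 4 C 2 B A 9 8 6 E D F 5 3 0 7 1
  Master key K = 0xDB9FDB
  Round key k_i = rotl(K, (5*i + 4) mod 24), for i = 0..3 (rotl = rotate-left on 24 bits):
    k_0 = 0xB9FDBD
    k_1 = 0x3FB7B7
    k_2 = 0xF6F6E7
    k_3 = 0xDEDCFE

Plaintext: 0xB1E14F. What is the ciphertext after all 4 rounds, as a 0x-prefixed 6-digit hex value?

0x01C368

s_0 = plaintext = 0xB1E14F
s_1 = Round(s_0, k_0) = 0x14F80C
s_2 = Round(s_1, k_1) = 0x80C01A
s_3 = Round(s_2, k_2) = 0x01A01C
s_4 = Round(s_3, k_3) = 0x01C368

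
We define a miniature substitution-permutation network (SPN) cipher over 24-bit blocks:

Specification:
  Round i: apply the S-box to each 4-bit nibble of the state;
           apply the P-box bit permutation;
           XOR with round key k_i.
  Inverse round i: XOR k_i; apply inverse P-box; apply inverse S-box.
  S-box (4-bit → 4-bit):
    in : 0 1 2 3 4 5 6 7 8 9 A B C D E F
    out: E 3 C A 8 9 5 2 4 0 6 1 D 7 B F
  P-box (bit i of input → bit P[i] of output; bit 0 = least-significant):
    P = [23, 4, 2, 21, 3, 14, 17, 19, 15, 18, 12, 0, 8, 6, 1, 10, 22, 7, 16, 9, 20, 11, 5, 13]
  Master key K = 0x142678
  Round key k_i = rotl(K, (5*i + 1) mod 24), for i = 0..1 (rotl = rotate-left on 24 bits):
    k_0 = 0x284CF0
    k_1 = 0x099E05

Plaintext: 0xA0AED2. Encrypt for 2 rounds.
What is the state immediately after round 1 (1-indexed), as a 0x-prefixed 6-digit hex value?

s_0 = plaintext = 0xA0AED2
s_1 = Round(s_0, k_0) = 0x0F861F
s_2 = Round(s_1, k_1) = 0xE864BB

0x0F861F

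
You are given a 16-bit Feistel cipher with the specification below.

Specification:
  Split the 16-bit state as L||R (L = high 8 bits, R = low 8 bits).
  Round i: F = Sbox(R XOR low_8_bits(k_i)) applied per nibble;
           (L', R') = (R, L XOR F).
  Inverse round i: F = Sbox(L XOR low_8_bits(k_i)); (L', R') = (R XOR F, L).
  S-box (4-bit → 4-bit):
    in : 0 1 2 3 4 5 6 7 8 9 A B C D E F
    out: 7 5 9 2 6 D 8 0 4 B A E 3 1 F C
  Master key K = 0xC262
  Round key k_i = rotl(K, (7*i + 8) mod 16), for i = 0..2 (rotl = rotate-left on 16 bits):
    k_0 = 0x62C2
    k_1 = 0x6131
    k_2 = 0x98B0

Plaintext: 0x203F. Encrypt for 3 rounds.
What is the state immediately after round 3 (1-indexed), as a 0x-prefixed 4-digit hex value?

0x2855

s_0 = plaintext = 0x203F
s_1 = Round(s_0, k_0) = 0x3FE1
s_2 = Round(s_1, k_1) = 0xE128
s_3 = Round(s_2, k_2) = 0x2855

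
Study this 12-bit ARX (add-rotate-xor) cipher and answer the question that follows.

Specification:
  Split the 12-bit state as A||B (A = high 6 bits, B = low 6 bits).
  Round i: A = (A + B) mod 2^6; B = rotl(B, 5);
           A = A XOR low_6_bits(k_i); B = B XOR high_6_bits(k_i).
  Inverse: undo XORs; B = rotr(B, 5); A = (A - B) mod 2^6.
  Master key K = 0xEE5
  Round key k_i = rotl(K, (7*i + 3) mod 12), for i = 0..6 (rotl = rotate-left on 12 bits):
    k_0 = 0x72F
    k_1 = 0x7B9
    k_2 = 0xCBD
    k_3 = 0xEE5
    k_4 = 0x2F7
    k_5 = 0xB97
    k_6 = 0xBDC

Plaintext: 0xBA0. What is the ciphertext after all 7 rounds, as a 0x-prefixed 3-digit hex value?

s_0 = plaintext = 0xBA0
s_1 = Round(s_0, k_0) = 0x84C
s_2 = Round(s_1, k_1) = 0x518
s_3 = Round(s_2, k_2) = 0x47E
s_4 = Round(s_3, k_3) = 0xAA4
s_5 = Round(s_4, k_4) = 0xE59
s_6 = Round(s_5, k_5) = 0x142
s_7 = Round(s_6, k_6) = 0x6EE

0x6EE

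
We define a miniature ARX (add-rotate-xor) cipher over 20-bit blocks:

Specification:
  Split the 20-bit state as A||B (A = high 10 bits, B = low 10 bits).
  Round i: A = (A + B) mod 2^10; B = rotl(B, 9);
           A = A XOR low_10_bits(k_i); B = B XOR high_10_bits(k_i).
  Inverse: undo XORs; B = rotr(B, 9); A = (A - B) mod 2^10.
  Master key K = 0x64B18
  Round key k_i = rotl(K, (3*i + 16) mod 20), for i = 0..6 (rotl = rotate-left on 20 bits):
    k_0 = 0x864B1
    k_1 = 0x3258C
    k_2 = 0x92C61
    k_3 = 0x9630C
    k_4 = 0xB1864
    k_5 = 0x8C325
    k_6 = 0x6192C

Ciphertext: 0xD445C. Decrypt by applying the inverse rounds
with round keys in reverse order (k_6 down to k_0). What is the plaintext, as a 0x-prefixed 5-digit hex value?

0x3750C

s_0 = ciphertext = 0xD445C
s_1 = InvRound(s_0, k_6) = 0xB27B4
s_2 = InvRound(s_1, k_5) = 0xB9308
s_3 = InvRound(s_2, k_4) = 0xB939C
s_4 = InvRound(s_3, k_3) = 0x98388
s_5 = InvRound(s_4, k_2) = 0x9EF86
s_6 = InvRound(s_5, k_1) = 0x5629F
s_7 = InvRound(s_6, k_0) = 0x3750C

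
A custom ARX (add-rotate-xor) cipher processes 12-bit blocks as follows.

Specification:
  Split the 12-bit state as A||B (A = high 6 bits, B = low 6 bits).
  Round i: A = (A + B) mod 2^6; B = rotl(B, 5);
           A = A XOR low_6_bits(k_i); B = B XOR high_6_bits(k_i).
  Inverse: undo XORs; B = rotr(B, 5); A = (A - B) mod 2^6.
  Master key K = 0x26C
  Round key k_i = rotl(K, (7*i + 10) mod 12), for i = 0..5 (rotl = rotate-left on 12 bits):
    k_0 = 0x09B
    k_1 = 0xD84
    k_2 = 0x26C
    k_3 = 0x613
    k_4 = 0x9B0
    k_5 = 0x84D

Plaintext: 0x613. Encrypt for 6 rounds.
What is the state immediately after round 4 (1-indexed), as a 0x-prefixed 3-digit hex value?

s_0 = plaintext = 0x613
s_1 = Round(s_0, k_0) = 0xC2B
s_2 = Round(s_1, k_1) = 0x7C3
s_3 = Round(s_2, k_2) = 0x3A8
s_4 = Round(s_3, k_3) = 0x94C
s_5 = Round(s_4, k_4) = 0x060
s_6 = Round(s_5, k_5) = 0xB31

0x94C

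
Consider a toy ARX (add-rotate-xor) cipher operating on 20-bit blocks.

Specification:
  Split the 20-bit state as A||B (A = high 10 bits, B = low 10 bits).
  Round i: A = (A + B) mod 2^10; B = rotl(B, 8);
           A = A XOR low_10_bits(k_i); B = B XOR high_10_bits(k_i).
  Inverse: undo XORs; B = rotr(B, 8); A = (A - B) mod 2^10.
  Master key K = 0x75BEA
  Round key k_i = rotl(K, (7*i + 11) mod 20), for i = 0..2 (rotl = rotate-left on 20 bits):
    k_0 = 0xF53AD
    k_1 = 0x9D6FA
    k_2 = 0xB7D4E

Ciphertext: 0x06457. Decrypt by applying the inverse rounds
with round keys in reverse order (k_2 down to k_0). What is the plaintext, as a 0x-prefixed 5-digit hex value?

s_0 = ciphertext = 0x06457
s_1 = InvRound(s_0, k_2) = 0xCD622
s_2 = InvRound(s_1, k_1) = 0x1CD5C
s_3 = InvRound(s_2, k_0) = 0x6F222

0x6F222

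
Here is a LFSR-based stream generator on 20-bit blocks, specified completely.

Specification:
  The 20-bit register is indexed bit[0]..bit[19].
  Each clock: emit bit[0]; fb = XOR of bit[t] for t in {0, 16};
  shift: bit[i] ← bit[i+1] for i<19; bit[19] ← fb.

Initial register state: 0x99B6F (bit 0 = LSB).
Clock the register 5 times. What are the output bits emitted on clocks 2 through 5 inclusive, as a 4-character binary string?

reg_0 = 0x99B6F
clock 1: out=1, reg = 0x4CDB7
clock 2: out=1, reg = 0xA66DB
clock 3: out=1, reg = 0xD336D
clock 4: out=1, reg = 0x699B6
clock 5: out=0, reg = 0x34CDB

1110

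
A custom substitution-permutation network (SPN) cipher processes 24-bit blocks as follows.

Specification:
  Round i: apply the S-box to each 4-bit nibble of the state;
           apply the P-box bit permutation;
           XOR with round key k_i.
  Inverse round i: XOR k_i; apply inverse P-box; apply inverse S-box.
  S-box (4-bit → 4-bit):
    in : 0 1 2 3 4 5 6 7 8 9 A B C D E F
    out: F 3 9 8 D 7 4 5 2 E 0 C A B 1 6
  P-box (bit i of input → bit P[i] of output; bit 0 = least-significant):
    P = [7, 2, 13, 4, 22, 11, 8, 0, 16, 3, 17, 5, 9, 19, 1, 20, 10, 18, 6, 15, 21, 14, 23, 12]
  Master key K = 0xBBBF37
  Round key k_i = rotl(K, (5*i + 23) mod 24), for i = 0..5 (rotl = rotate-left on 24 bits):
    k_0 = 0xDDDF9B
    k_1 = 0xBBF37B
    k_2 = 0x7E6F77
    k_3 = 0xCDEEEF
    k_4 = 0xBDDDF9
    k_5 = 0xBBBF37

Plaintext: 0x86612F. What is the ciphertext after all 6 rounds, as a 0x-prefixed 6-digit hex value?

0xC46C14

s_0 = plaintext = 0x86612F
s_1 = Round(s_0, k_0) = 0x9CBFD4
s_2 = Round(s_1, k_1) = 0x6D0BE0
s_3 = Round(s_2, k_2) = 0xA0C9C1
s_4 = Round(s_3, k_3) = 0xD36202
s_5 = Round(s_4, k_4) = 0xDC044A
s_6 = Round(s_5, k_5) = 0xC46C14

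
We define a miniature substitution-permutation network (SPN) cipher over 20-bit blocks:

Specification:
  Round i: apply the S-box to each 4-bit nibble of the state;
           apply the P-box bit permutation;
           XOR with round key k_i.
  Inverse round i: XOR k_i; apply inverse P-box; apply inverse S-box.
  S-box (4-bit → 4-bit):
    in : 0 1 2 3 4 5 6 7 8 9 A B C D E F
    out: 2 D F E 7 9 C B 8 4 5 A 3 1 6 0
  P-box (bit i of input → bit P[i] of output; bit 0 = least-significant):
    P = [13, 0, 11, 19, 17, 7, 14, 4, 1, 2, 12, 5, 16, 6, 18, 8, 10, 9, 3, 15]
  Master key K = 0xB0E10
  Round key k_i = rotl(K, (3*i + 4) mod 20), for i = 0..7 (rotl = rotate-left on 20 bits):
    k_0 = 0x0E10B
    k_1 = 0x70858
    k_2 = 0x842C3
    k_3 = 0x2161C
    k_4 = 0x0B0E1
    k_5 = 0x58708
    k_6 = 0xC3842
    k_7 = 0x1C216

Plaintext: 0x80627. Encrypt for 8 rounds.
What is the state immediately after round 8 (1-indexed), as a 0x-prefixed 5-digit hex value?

s_0 = plaintext = 0x80627
s_1 = Round(s_0, k_0) = 0xA11FA
s_2 = Round(s_1, k_1) = 0x23572
s_3 = Round(s_2, k_2) = 0x6ED38
s_4 = Round(s_3, k_3) = 0xED6C6
s_5 = Round(s_4, k_4) = 0xBAA49
s_6 = Round(s_5, k_5) = 0x25D8A
s_7 = Round(s_6, k_6) = 0xD9758
s_8 = Round(s_7, k_7) = 0xFC620

0xFC620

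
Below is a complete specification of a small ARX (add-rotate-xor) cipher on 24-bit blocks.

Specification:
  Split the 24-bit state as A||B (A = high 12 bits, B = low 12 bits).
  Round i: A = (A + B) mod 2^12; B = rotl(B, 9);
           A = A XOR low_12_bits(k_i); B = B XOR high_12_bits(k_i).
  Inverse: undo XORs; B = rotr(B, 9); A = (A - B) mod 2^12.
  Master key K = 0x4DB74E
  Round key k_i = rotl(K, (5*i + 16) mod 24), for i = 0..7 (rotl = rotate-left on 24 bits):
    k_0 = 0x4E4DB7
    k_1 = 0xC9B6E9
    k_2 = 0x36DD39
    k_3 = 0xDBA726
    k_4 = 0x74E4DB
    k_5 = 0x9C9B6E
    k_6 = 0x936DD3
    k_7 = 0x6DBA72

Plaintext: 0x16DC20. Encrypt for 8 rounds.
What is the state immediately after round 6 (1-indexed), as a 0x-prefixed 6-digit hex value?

0x5C0CC8

s_0 = plaintext = 0x16DC20
s_1 = Round(s_0, k_0) = 0x03A560
s_2 = Round(s_1, k_1) = 0x373C37
s_3 = Round(s_2, k_2) = 0x293CEB
s_4 = Round(s_3, k_3) = 0x858A27
s_5 = Round(s_4, k_4) = 0x6A480A
s_6 = Round(s_5, k_5) = 0x5C0CC8
s_7 = Round(s_6, k_6) = 0xF5B8AF
s_8 = Round(s_7, k_7) = 0x2789CE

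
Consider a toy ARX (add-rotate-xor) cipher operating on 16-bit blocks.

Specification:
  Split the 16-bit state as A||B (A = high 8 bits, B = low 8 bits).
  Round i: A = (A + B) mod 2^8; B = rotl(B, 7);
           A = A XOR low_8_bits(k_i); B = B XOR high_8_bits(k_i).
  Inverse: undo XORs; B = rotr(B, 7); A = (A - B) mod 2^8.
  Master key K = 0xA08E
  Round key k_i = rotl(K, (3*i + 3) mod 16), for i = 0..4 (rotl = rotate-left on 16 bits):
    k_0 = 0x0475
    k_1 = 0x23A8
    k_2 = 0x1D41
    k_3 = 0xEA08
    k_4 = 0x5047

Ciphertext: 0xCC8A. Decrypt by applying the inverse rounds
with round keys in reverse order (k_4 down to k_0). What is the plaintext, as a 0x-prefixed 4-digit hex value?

s_0 = ciphertext = 0xCC8A
s_1 = InvRound(s_0, k_4) = 0xD6B5
s_2 = InvRound(s_1, k_3) = 0x20BE
s_3 = InvRound(s_2, k_2) = 0x1A47
s_4 = InvRound(s_3, k_1) = 0xEAC8
s_5 = InvRound(s_4, k_0) = 0x0699

0x0699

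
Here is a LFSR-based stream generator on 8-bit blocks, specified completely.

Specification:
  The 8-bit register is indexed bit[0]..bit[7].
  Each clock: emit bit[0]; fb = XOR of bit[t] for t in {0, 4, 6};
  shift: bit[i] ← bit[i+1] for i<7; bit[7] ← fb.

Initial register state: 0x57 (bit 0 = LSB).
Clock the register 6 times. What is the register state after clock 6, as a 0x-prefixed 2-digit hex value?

reg_0 = 0x57
clock 1: out=1, reg = 0xAB
clock 2: out=1, reg = 0xD5
clock 3: out=1, reg = 0xEA
clock 4: out=0, reg = 0xF5
clock 5: out=1, reg = 0xFA
clock 6: out=0, reg = 0x7D

0x7D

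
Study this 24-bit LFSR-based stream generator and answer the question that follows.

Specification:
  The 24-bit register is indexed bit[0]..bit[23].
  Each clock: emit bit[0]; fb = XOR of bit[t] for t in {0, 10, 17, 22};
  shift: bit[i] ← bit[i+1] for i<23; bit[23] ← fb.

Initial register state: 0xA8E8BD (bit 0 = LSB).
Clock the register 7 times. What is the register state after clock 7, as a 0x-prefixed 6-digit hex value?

0x8B51D1

reg_0 = 0xA8E8BD
clock 1: out=1, reg = 0xD4745E
clock 2: out=0, reg = 0x6A3A2F
clock 3: out=1, reg = 0xB51D17
clock 4: out=1, reg = 0x5A8E8B
clock 5: out=1, reg = 0x2D4745
clock 6: out=1, reg = 0x16A3A2
clock 7: out=0, reg = 0x8B51D1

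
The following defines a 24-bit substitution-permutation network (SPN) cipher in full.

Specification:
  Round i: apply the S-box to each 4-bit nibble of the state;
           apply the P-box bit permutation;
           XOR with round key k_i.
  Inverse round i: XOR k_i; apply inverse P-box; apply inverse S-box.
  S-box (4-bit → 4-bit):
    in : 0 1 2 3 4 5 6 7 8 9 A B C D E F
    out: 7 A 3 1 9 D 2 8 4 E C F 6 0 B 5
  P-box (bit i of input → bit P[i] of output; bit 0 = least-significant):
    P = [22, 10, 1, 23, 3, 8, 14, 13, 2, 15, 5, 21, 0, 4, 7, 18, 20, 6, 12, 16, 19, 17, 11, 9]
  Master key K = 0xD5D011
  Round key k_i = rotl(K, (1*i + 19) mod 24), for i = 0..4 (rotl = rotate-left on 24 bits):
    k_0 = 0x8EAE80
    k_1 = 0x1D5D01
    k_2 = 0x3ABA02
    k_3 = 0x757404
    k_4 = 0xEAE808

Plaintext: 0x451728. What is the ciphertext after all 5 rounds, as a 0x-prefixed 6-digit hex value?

0xD8AA7D

s_0 = plaintext = 0x451728
s_1 = Round(s_0, k_0) = 0xB3BD9A
s_2 = Round(s_1, k_1) = 0x833692
s_3 = Round(s_2, k_2) = 0x6A5703
s_4 = Round(s_3, k_3) = 0x12258D
s_5 = Round(s_4, k_4) = 0xD8AA7D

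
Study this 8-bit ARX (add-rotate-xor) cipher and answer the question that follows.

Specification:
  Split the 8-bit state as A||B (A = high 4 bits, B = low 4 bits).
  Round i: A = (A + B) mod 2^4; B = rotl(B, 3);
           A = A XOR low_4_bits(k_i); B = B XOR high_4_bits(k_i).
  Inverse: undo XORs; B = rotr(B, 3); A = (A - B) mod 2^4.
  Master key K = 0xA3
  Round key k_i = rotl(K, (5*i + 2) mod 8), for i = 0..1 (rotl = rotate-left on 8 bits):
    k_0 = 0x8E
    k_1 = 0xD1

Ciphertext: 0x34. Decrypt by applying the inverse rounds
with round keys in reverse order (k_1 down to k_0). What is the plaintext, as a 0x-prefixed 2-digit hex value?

s_0 = ciphertext = 0x34
s_1 = InvRound(s_0, k_1) = 0xF3
s_2 = InvRound(s_1, k_0) = 0xA7

0xA7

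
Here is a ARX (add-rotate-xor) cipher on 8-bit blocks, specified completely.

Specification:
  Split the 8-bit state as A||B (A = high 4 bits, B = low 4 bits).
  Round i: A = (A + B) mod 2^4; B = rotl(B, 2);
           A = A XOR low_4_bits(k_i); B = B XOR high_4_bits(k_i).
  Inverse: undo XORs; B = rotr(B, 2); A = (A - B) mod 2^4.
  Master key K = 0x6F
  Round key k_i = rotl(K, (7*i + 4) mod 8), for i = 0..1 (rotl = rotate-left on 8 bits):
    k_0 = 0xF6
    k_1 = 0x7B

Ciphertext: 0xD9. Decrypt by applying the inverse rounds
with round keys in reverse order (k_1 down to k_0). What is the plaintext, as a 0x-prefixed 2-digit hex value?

0xC1

s_0 = ciphertext = 0xD9
s_1 = InvRound(s_0, k_1) = 0xBB
s_2 = InvRound(s_1, k_0) = 0xC1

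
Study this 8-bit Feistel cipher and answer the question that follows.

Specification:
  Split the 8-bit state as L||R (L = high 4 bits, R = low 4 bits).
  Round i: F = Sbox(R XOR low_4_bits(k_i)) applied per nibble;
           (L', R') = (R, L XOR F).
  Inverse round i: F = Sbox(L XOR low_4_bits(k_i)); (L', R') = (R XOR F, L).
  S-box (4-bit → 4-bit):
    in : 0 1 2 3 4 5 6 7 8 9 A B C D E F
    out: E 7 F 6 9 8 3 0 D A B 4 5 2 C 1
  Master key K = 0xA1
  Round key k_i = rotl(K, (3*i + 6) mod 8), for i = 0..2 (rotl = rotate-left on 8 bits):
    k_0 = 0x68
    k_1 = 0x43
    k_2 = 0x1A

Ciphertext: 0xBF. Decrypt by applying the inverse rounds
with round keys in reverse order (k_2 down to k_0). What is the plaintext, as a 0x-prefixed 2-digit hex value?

0x8F

s_0 = ciphertext = 0xBF
s_1 = InvRound(s_0, k_2) = 0x8B
s_2 = InvRound(s_1, k_1) = 0xF8
s_3 = InvRound(s_2, k_0) = 0x8F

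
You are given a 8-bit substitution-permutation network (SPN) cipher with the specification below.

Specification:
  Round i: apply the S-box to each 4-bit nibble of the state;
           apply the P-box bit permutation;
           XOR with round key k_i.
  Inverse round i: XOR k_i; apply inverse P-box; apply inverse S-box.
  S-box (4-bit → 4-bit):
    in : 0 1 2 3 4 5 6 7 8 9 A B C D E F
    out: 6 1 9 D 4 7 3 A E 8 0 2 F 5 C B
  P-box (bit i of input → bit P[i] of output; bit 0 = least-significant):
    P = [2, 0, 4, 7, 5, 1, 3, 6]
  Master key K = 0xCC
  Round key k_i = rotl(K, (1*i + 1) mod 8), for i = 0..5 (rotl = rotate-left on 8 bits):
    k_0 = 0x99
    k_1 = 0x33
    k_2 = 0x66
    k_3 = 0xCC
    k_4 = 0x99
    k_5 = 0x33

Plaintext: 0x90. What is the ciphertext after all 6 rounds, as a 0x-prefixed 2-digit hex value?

s_0 = plaintext = 0x90
s_1 = Round(s_0, k_0) = 0xC8
s_2 = Round(s_1, k_1) = 0xC8
s_3 = Round(s_2, k_2) = 0x9D
s_4 = Round(s_3, k_3) = 0x98
s_5 = Round(s_4, k_4) = 0x48
s_6 = Round(s_5, k_5) = 0xAA

0xAA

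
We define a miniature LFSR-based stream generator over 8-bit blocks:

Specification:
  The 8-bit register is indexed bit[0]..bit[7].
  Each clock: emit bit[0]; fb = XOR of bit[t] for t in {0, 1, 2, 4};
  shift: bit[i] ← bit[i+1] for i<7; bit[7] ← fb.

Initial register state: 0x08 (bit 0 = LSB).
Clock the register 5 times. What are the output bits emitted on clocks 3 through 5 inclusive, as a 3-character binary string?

010

reg_0 = 0x08
clock 1: out=0, reg = 0x04
clock 2: out=0, reg = 0x82
clock 3: out=0, reg = 0xC1
clock 4: out=1, reg = 0xE0
clock 5: out=0, reg = 0x70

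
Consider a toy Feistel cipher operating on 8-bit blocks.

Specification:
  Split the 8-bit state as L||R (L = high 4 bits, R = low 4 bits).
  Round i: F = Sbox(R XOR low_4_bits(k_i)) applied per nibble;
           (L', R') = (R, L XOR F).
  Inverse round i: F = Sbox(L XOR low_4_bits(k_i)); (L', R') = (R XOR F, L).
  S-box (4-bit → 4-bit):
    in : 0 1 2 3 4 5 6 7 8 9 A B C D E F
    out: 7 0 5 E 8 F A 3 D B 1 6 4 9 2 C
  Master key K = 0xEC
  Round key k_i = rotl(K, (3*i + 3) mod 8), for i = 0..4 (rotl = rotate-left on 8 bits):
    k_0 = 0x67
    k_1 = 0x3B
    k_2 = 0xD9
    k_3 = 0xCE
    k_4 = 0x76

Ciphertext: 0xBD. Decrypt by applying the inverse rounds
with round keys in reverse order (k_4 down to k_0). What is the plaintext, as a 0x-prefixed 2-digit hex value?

s_0 = ciphertext = 0xBD
s_1 = InvRound(s_0, k_4) = 0x4B
s_2 = InvRound(s_1, k_3) = 0xA4
s_3 = InvRound(s_2, k_2) = 0xAA
s_4 = InvRound(s_3, k_1) = 0xAA
s_5 = InvRound(s_4, k_0) = 0x3A

0x3A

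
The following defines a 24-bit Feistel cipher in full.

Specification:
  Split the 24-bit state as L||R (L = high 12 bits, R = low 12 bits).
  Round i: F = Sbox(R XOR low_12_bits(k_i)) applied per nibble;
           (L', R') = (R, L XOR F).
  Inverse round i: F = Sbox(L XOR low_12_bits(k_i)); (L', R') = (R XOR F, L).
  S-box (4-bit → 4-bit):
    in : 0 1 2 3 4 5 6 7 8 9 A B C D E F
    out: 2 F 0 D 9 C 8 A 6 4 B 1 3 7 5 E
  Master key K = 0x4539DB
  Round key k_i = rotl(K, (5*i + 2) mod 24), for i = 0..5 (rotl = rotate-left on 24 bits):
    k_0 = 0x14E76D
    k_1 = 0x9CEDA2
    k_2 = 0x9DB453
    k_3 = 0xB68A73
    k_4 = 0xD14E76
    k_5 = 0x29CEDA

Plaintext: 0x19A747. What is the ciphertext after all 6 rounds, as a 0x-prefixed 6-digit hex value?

0x6ECB3A

s_0 = plaintext = 0x19A747
s_1 = Round(s_0, k_0) = 0x747391
s_2 = Round(s_1, k_1) = 0x39129A
s_3 = Round(s_2, k_2) = 0x29ABA5
s_4 = Round(s_3, k_3) = 0xBA5DE2
s_5 = Round(s_4, k_4) = 0xDE26EC
s_6 = Round(s_5, k_5) = 0x6ECB3A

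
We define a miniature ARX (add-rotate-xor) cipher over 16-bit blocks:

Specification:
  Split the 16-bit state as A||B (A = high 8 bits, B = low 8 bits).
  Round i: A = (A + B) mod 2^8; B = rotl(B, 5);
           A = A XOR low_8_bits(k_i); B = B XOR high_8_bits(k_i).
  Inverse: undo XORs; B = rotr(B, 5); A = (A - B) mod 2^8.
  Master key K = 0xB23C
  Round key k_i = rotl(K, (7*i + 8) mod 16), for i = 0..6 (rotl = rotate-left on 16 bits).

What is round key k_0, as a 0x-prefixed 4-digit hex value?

K = 0xB23C
k_0 = rotl(K, (7*0+8) mod 16) = rotl(K, 8) = 0x3CB2

0x3CB2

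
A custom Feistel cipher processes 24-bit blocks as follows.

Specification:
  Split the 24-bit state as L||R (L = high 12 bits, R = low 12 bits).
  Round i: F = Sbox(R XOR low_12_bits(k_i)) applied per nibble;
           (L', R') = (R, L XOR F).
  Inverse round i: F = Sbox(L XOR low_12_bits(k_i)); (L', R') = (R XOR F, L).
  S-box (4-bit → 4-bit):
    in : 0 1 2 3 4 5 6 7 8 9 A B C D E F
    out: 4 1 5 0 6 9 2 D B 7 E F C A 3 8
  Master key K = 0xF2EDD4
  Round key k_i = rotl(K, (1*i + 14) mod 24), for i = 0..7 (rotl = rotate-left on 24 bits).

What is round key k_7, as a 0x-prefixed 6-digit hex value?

0x9E5DBA

K = 0xF2EDD4
k_0 = rotl(K, (1*0+14) mod 24) = rotl(K, 14) = 0x753CBB
k_1 = rotl(K, (1*1+14) mod 24) = rotl(K, 15) = 0xEA7976
k_2 = rotl(K, (1*2+14) mod 24) = rotl(K, 16) = 0xD4F2ED
k_3 = rotl(K, (1*3+14) mod 24) = rotl(K, 17) = 0xA9E5DB
k_4 = rotl(K, (1*4+14) mod 24) = rotl(K, 18) = 0x53CBB7
k_5 = rotl(K, (1*5+14) mod 24) = rotl(K, 19) = 0xA7976E
k_6 = rotl(K, (1*6+14) mod 24) = rotl(K, 20) = 0x4F2EDD
k_7 = rotl(K, (1*7+14) mod 24) = rotl(K, 21) = 0x9E5DBA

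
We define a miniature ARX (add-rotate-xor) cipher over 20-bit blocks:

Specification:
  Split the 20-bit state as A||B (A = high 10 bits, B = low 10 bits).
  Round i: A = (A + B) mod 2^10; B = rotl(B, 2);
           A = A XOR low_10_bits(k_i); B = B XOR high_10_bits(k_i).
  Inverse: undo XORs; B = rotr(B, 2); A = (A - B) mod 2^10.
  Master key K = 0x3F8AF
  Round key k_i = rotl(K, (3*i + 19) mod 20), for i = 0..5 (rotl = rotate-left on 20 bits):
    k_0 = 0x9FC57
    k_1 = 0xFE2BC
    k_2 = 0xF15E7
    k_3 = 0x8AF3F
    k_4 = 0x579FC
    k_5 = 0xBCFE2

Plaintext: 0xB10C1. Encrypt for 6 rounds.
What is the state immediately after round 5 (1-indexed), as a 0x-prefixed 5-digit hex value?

s_0 = plaintext = 0xB10C1
s_1 = Round(s_0, k_0) = 0xF497B
s_2 = Round(s_1, k_1) = 0xFC615
s_3 = Round(s_2, k_2) = 0xF8793
s_4 = Round(s_3, k_3) = 0x12C64
s_5 = Round(s_4, k_4) = 0x54CCE
s_6 = Round(s_5, k_5) = 0x70DCB

0x54CCE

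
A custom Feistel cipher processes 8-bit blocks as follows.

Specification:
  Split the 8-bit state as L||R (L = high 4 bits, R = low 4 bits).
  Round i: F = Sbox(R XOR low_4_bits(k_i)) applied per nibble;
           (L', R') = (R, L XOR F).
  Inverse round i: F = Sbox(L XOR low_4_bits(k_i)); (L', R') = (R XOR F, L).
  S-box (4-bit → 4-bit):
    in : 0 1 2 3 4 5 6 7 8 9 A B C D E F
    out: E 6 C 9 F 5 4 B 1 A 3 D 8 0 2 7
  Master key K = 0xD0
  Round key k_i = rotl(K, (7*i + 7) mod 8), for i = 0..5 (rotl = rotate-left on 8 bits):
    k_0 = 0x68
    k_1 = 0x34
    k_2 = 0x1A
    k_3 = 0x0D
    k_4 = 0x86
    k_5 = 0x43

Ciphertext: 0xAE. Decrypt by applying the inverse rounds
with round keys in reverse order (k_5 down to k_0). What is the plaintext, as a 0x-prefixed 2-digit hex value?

0x74

s_0 = ciphertext = 0xAE
s_1 = InvRound(s_0, k_5) = 0x4A
s_2 = InvRound(s_1, k_4) = 0x64
s_3 = InvRound(s_2, k_3) = 0x96
s_4 = InvRound(s_3, k_2) = 0xF9
s_5 = InvRound(s_4, k_1) = 0x4F
s_6 = InvRound(s_5, k_0) = 0x74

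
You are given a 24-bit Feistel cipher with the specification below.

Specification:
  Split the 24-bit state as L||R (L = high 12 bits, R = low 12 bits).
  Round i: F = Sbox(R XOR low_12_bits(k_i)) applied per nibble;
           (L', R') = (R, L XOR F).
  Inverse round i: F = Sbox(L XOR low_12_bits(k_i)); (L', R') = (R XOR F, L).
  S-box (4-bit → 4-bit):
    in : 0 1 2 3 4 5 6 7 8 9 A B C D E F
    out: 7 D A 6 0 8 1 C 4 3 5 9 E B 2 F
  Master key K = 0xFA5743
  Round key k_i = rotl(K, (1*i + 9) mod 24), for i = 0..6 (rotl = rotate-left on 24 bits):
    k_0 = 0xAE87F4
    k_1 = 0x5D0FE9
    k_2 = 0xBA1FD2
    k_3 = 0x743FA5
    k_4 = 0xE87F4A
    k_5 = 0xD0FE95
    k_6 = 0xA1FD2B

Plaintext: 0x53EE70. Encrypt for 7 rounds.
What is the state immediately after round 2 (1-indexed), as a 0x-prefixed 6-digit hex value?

0x67ED4C

s_0 = plaintext = 0x53EE70
s_1 = Round(s_0, k_0) = 0xE7067E
s_2 = Round(s_1, k_1) = 0x67ED4C
s_3 = Round(s_2, k_2) = 0xD4CC4C
s_4 = Round(s_3, k_3) = 0xC4CB6F
s_5 = Round(s_4, k_4) = 0xB6FCE4
s_6 = Round(s_5, k_5) = 0xCE41A2
s_7 = Round(s_6, k_6) = 0x1A22A7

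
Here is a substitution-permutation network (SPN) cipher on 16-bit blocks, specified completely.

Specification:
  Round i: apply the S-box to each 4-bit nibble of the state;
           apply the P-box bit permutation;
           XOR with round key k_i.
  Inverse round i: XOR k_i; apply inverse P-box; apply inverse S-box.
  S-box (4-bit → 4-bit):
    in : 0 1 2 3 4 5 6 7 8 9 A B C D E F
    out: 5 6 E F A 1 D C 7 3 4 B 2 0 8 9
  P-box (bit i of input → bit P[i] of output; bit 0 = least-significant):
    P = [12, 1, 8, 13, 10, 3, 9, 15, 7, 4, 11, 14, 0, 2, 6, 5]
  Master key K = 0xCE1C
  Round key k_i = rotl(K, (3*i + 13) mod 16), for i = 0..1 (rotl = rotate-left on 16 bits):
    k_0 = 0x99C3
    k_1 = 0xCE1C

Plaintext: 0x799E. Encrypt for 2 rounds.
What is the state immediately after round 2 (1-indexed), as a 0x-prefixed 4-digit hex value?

s_0 = plaintext = 0x799E
s_1 = Round(s_0, k_0) = 0xBD3B
s_2 = Round(s_1, k_1) = 0x7833

0x7833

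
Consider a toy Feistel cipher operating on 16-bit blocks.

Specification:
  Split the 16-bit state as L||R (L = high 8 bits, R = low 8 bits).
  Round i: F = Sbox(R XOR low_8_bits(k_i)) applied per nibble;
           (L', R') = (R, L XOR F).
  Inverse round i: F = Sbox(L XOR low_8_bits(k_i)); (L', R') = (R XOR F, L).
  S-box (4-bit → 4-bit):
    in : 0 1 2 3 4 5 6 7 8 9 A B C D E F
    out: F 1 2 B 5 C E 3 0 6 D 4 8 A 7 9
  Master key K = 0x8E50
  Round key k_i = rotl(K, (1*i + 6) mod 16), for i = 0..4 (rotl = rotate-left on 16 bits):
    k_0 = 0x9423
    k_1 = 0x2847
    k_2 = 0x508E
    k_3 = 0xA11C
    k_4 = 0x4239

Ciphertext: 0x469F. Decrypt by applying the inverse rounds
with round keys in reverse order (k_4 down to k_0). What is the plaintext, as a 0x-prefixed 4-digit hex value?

s_0 = ciphertext = 0x469F
s_1 = InvRound(s_0, k_4) = 0xA646
s_2 = InvRound(s_1, k_3) = 0x0BA6
s_3 = InvRound(s_2, k_2) = 0xAA0B
s_4 = InvRound(s_3, k_1) = 0x71AA
s_5 = InvRound(s_4, k_0) = 0x6871

0x6871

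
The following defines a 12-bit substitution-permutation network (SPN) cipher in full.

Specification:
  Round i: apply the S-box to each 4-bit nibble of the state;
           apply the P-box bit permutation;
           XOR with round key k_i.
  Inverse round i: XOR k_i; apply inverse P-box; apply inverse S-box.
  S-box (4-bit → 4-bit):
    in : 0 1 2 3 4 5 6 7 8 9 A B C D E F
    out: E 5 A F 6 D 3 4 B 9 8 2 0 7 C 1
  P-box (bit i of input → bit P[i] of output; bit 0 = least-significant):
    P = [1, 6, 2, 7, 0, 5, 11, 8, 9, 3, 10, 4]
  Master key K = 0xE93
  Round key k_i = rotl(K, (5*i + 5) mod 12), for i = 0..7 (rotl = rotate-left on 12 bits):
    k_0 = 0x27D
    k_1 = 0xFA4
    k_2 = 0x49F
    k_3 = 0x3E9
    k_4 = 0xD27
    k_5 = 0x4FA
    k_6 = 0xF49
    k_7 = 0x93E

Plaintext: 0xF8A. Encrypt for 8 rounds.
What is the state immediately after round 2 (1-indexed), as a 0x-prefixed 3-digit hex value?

0x185

s_0 = plaintext = 0xF8A
s_1 = Round(s_0, k_0) = 0x1DC
s_2 = Round(s_1, k_1) = 0x185
s_3 = Round(s_2, k_2) = 0x338
s_4 = Round(s_3, k_3) = 0xC12
s_5 = Round(s_4, k_4) = 0x5E6
s_6 = Round(s_5, k_5) = 0xBA8
s_7 = Round(s_6, k_6) = 0xE83
s_8 = Round(s_7, k_7) = 0xCC9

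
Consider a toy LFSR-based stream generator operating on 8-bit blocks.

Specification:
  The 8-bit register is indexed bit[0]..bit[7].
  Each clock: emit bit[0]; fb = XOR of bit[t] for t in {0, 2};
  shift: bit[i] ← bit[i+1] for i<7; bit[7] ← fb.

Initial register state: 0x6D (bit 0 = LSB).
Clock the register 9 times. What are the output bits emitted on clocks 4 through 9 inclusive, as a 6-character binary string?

101100

reg_0 = 0x6D
clock 1: out=1, reg = 0x36
clock 2: out=0, reg = 0x9B
clock 3: out=1, reg = 0xCD
clock 4: out=1, reg = 0x66
clock 5: out=0, reg = 0xB3
clock 6: out=1, reg = 0xD9
clock 7: out=1, reg = 0xEC
clock 8: out=0, reg = 0xF6
clock 9: out=0, reg = 0xFB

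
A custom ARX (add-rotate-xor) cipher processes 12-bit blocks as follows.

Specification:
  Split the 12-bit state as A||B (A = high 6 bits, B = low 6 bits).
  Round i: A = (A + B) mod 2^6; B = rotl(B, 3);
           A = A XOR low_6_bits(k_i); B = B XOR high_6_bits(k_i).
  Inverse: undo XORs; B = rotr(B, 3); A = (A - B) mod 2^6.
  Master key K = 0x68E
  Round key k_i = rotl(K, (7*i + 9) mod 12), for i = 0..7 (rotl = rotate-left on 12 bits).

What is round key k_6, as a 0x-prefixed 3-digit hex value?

0x473

K = 0x68E
k_0 = rotl(K, (7*0+9) mod 12) = rotl(K, 9) = 0xCD1
k_1 = rotl(K, (7*1+9) mod 12) = rotl(K, 4) = 0x8E6
k_2 = rotl(K, (7*2+9) mod 12) = rotl(K, 11) = 0x347
k_3 = rotl(K, (7*3+9) mod 12) = rotl(K, 6) = 0x39A
k_4 = rotl(K, (7*4+9) mod 12) = rotl(K, 1) = 0xD1C
k_5 = rotl(K, (7*5+9) mod 12) = rotl(K, 8) = 0xE68
k_6 = rotl(K, (7*6+9) mod 12) = rotl(K, 3) = 0x473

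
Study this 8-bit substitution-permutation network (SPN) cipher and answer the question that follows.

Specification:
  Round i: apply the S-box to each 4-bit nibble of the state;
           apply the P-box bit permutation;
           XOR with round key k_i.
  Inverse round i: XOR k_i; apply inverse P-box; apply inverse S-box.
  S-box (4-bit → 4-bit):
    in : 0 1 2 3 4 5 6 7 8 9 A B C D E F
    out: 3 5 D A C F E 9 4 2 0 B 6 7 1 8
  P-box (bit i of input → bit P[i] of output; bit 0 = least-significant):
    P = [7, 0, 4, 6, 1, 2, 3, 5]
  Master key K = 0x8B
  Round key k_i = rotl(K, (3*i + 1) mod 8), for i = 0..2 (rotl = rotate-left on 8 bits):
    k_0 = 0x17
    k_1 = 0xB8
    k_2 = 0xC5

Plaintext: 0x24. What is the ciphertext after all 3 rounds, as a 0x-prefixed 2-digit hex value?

0x12

s_0 = plaintext = 0x24
s_1 = Round(s_0, k_0) = 0x6D
s_2 = Round(s_1, k_1) = 0x05
s_3 = Round(s_2, k_2) = 0x12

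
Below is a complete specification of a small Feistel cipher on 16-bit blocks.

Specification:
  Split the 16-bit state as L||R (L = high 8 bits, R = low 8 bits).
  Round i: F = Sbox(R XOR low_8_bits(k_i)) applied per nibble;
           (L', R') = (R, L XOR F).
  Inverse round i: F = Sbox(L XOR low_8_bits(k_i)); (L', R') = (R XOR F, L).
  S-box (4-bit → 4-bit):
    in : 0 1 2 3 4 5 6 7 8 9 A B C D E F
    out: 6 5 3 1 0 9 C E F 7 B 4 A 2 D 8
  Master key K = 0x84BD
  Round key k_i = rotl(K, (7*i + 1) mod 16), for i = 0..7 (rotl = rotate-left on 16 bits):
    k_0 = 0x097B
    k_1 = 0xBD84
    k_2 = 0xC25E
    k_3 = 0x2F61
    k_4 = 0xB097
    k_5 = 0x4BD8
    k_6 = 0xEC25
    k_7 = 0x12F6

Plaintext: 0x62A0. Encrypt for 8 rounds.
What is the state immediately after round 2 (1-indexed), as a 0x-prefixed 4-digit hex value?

s_0 = plaintext = 0x62A0
s_1 = Round(s_0, k_0) = 0xA046
s_2 = Round(s_1, k_1) = 0x4603
s_3 = Round(s_2, k_2) = 0x03D4
s_4 = Round(s_3, k_3) = 0xD44A
s_5 = Round(s_4, k_4) = 0x4AF6
s_6 = Round(s_5, k_5) = 0xF677
s_7 = Round(s_6, k_6) = 0x7765
s_8 = Round(s_7, k_7) = 0x6506

0x4603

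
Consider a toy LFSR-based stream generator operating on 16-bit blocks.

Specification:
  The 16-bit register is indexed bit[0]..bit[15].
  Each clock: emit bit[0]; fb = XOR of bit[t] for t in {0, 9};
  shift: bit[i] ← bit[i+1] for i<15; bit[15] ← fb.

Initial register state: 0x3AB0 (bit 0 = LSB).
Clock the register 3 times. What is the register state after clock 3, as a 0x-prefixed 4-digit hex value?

reg_0 = 0x3AB0
clock 1: out=0, reg = 0x9D58
clock 2: out=0, reg = 0x4EAC
clock 3: out=0, reg = 0xA756

0xA756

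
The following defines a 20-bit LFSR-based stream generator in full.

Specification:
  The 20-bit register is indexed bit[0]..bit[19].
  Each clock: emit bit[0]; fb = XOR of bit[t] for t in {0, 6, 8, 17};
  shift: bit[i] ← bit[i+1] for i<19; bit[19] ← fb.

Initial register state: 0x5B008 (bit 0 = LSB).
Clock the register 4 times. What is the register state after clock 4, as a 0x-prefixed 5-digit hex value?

reg_0 = 0x5B008
clock 1: out=0, reg = 0x2D804
clock 2: out=0, reg = 0x96C02
clock 3: out=0, reg = 0x4B601
clock 4: out=1, reg = 0xA5B00

0xA5B00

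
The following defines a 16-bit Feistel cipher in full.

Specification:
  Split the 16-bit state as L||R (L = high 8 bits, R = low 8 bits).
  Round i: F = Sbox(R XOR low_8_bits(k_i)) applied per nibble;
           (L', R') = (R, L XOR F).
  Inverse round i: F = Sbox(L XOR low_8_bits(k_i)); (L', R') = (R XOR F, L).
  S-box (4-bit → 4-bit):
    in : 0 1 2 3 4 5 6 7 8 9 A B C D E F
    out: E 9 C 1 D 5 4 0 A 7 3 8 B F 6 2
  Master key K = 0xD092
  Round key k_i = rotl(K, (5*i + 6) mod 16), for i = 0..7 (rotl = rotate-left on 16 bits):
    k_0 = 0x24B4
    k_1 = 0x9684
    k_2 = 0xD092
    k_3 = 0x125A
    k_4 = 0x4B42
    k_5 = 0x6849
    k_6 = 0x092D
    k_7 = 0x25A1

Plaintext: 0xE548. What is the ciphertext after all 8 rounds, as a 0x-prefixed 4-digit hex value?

s_0 = plaintext = 0xE548
s_1 = Round(s_0, k_0) = 0x48CE
s_2 = Round(s_1, k_1) = 0xCE9B
s_3 = Round(s_2, k_2) = 0x9B29
s_4 = Round(s_3, k_3) = 0x299A
s_5 = Round(s_4, k_4) = 0x9AD3
s_6 = Round(s_5, k_5) = 0xD3E9
s_7 = Round(s_6, k_6) = 0xE96E
s_8 = Round(s_7, k_7) = 0x6E5B

0x6E5B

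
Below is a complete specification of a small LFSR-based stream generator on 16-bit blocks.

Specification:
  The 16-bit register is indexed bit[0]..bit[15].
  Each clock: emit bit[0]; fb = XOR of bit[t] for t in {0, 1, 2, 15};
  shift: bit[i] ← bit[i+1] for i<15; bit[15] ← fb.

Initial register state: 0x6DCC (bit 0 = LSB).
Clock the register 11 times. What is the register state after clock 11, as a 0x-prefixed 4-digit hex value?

0x06ED

reg_0 = 0x6DCC
clock 1: out=0, reg = 0xB6E6
clock 2: out=0, reg = 0xDB73
clock 3: out=1, reg = 0xEDB9
clock 4: out=1, reg = 0x76DC
clock 5: out=0, reg = 0xBB6E
clock 6: out=0, reg = 0xDDB7
clock 7: out=1, reg = 0x6EDB
clock 8: out=1, reg = 0x376D
clock 9: out=1, reg = 0x1BB6
clock 10: out=0, reg = 0x0DDB
clock 11: out=1, reg = 0x06ED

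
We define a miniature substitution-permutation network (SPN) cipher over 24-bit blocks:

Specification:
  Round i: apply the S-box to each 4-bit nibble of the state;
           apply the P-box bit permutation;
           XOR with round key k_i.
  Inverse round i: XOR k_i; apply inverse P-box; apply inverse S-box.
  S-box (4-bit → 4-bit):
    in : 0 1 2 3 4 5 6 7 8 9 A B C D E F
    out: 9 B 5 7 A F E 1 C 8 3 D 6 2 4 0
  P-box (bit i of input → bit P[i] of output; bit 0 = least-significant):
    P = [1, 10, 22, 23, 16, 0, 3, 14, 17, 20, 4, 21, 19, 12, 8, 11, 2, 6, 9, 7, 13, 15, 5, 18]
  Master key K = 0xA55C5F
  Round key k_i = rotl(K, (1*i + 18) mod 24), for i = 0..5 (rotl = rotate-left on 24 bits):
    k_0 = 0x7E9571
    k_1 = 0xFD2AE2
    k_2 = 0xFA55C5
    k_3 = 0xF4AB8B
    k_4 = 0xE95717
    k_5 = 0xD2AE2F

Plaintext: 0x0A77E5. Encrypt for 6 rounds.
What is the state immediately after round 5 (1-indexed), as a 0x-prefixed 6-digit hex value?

0xF263CF

s_0 = plaintext = 0x0A77E5
s_1 = Round(s_0, k_0) = 0xB0B13F
s_2 = Round(s_1, k_1) = 0xC2034F
s_3 = Round(s_2, k_2) = 0xE09FF0
s_4 = Round(s_3, k_3) = 0x74A32D
s_5 = Round(s_4, k_4) = 0xF263CF
s_6 = Round(s_5, k_5) = 0xC0B532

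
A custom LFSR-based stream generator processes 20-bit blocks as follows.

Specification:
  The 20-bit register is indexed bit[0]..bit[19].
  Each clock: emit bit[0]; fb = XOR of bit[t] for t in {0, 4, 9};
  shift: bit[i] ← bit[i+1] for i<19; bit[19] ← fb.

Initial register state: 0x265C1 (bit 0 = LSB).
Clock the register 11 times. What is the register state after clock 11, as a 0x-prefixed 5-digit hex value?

0x55E4C

reg_0 = 0x265C1
clock 1: out=1, reg = 0x932E0
clock 2: out=0, reg = 0xC9970
clock 3: out=0, reg = 0xE4CB8
clock 4: out=0, reg = 0xF265C
clock 5: out=0, reg = 0x7932E
clock 6: out=0, reg = 0xBC997
clock 7: out=1, reg = 0x5E4CB
clock 8: out=1, reg = 0xAF265
clock 9: out=1, reg = 0x57932
clock 10: out=0, reg = 0xABC99
clock 11: out=1, reg = 0x55E4C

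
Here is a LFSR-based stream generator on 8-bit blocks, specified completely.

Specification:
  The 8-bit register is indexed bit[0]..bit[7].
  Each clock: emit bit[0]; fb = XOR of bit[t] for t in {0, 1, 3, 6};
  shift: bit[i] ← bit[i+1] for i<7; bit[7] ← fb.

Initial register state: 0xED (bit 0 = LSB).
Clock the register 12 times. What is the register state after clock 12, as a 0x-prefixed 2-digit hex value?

reg_0 = 0xED
clock 1: out=1, reg = 0xF6
clock 2: out=0, reg = 0x7B
clock 3: out=1, reg = 0x3D
clock 4: out=1, reg = 0x1E
clock 5: out=0, reg = 0x0F
clock 6: out=1, reg = 0x87
clock 7: out=1, reg = 0x43
clock 8: out=1, reg = 0xA1
clock 9: out=1, reg = 0xD0
clock 10: out=0, reg = 0xE8
clock 11: out=0, reg = 0x74
clock 12: out=0, reg = 0xBA

0xBA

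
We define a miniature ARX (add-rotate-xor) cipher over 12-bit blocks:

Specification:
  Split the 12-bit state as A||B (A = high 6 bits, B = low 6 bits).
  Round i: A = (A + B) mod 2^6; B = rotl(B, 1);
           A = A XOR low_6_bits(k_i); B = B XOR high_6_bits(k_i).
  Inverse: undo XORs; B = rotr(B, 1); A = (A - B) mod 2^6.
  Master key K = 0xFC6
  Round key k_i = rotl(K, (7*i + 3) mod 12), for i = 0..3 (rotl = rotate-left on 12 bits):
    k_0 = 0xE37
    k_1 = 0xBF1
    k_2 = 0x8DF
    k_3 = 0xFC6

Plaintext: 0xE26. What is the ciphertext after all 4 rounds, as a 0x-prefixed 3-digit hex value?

s_0 = plaintext = 0xE26
s_1 = Round(s_0, k_0) = 0xA75
s_2 = Round(s_1, k_1) = 0xBC4
s_3 = Round(s_2, k_2) = 0xB2B
s_4 = Round(s_3, k_3) = 0x468

0x468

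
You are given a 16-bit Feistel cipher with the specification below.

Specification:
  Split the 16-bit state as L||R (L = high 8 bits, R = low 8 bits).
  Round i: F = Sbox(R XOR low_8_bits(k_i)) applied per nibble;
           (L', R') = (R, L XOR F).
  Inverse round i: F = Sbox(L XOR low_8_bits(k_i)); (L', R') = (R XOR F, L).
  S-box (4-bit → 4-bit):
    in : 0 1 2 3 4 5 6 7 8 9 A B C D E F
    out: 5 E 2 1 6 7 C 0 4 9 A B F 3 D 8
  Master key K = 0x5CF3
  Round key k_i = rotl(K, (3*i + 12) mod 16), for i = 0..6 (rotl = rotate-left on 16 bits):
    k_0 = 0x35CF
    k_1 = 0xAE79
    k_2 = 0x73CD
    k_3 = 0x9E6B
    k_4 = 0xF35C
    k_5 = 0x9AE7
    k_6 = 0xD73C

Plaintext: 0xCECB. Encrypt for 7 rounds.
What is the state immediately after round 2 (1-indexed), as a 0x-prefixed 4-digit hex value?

0x9815

s_0 = plaintext = 0xCECB
s_1 = Round(s_0, k_0) = 0xCB98
s_2 = Round(s_1, k_1) = 0x9815
s_3 = Round(s_2, k_2) = 0x15AC
s_4 = Round(s_3, k_3) = 0xACE5
s_5 = Round(s_4, k_4) = 0xE515
s_6 = Round(s_5, k_5) = 0x1567
s_7 = Round(s_6, k_6) = 0x676E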